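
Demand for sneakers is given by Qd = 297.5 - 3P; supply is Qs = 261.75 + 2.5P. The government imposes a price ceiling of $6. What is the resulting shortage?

Shortage = 2.75

Equilibrium price would be P* = 6.5, so the ceiling at 6 binds.
At P = 6: Qd = 297.5 − 3(6) = 279.5, Qs = 261.75 + 2.5(6) = 276.75.
Shortage = 279.5 − 276.75 = 2.75.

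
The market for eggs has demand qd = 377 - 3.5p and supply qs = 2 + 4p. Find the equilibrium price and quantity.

p* = 50, q* = 202

Set qd = qs: 377 - 3.5p = 2 + 4p.
375 = 7.5p, so p* = 50.
q* = 377 − 3.5(50) = 202.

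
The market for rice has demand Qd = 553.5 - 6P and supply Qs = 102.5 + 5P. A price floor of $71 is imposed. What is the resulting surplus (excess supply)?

Surplus = 330

Equilibrium price would be P* = 41, so the floor at 71 binds.
At P = 71: Qd = 127.5, Qs = 457.5.
Surplus = 457.5 − 127.5 = 330.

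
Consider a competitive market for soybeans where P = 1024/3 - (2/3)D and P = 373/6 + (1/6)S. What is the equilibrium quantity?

Set the two price expressions equal: 1024/3 - (2/3)Q = 373/6 + (1/6)Q.
1675/6 = (5/6)Q, so Q* = 335.
P* = 1024/3 − (2/3)(335) = 118.

Q* = 335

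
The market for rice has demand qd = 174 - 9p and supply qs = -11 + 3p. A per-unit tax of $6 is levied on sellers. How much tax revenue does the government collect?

Pre-tax equilibrium: p* = 185/12, q* = 35.25.
Tax on sellers shifts supply to qs = -11 + 3(p − 6) = -29 + 3p.
174 - 9p = -29 + 3p gives buyer price pb = 203/12; sellers receive ps = 203/12 − 6 = 131/12.
New quantity: q = 174 − 9(203/12) = 21.75.
Revenue = 6 × 21.75 = 130.5.

Tax revenue = 130.5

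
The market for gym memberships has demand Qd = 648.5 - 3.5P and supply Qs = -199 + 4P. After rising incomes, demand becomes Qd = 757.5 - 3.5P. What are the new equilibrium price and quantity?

Original equilibrium: P* = 113, Q* = 253.
New equilibrium: 757.5 - 3.5P = -199 + 4P, so 956.5 = 7.5P and P' = 1913/15; Q' = 757.5 − 3.5(1913/15) = 4667/15.

P' = 1913/15, Q' = 4667/15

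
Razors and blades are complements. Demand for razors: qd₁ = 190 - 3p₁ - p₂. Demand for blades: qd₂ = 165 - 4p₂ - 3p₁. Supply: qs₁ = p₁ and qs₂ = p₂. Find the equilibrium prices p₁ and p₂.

Market 1: 190 - 3p₁ - p₂ = p₁ → 4p₁ + p₂ = 190.
Market 2: 5p₂ + 3p₁ = 165.
Eliminating p₂: 5×(1) − 1×(2) gives 17p₁ = 785, so p₁ = 785/17.
Back-substitute into (2): p₂ = (165 − 3×785/17) / 5 = 90/17.

p₁ = 785/17, p₂ = 90/17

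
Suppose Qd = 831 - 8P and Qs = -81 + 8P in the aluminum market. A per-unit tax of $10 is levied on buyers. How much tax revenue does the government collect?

Tax revenue = 3350

Pre-tax equilibrium: P* = 57, Q* = 375.
Tax on buyers shifts demand to Qd = 831 − 8(P + 10) = 751 - 8P.
751 - 8P = -81 + 8P gives seller price Ps = 52; buyers pay Pb = 52 + 10 = 62.
New quantity: Q = 831 − 8(62) = 335.
Revenue = 10 × 335 = 3350.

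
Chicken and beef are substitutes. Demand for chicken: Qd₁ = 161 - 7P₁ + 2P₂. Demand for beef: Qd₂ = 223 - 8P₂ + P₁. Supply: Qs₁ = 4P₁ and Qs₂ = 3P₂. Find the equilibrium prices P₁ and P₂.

P₁ = 2217/119, P₂ = 2614/119

Market 1: 161 - 7P₁ + 2P₂ = 4P₁ → 11P₁ - 2P₂ = 161.
Market 2: 11P₂ - P₁ = 223.
Eliminating P₂: 11×(1) + 2×(2) gives 119P₁ = 2217, so P₁ = 2217/119.
Back-substitute into (2): P₂ = (223 + 1×2217/119) / 11 = 2614/119.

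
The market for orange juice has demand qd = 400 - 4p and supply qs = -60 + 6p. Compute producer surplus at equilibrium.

Producer surplus = 3888

Equilibrium: 400 - 4p = -60 + 6p gives p* = 46, q* = 216.
Supply starts at p = 10 (where qs = 0).
PS = ½(46 − 10)(216) = 3888.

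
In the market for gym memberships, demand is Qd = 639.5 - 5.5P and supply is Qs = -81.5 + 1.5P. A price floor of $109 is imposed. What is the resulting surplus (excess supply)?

Equilibrium price would be P* = 103, so the floor at 109 binds.
At P = 109: Qd = 40, Qs = 82.
Surplus = 82 − 40 = 42.

Surplus = 42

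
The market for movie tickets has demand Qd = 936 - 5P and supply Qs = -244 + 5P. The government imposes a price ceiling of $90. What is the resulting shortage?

Equilibrium price would be P* = 118, so the ceiling at 90 binds.
At P = 90: Qd = 936 − 5(90) = 486, Qs = -244 + 5(90) = 206.
Shortage = 486 − 206 = 280.

Shortage = 280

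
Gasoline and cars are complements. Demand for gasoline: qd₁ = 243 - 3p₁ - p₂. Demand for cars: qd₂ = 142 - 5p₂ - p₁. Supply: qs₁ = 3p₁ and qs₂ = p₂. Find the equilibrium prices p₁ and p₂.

Market 1: 243 - 3p₁ - p₂ = 3p₁ → 6p₁ + p₂ = 243.
Market 2: 6p₂ + p₁ = 142.
Eliminating p₂: 6×(1) − 1×(2) gives 35p₁ = 1316, so p₁ = 37.6.
Back-substitute into (2): p₂ = (142 − 1×37.6) / 6 = 17.4.

p₁ = 37.6, p₂ = 17.4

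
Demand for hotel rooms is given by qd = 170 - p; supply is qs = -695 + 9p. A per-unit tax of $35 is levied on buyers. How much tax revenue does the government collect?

Pre-tax equilibrium: p* = 86.5, q* = 83.5.
Tax on buyers shifts demand to qd = 170 − 1(p + 35) = 135 - p.
135 - p = -695 + 9p gives seller price ps = 83; buyers pay pb = 83 + 35 = 118.
New quantity: q = 170 − 1(118) = 52.
Revenue = 35 × 52 = 1820.

Tax revenue = 1820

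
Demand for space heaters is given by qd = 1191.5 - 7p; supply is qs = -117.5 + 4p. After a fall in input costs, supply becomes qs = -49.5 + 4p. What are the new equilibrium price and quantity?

p' = 1241/11, q' = 8839/22

Original equilibrium: p* = 119, q* = 358.5.
New equilibrium: 1191.5 - 7p = -49.5 + 4p, so 1241 = 11p and p' = 1241/11; q' = 1191.5 − 7(1241/11) = 8839/22.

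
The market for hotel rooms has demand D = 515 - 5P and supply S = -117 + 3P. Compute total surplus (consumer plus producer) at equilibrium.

Equilibrium: 515 - 5P = -117 + 3P gives P* = 79, Q* = 120.
Demand choke price: P = 103; supply starts at P = 39.
CS = ½(103 − 79)(120) = 1440; PS = ½(79 − 39)(120) = 2400.

Total surplus = 3840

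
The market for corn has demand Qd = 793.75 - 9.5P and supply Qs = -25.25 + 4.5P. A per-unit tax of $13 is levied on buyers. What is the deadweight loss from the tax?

Pre-tax equilibrium: P* = 58.5, Q* = 238.
Tax on buyers shifts demand to Qd = 793.75 − 9.5(P + 13) = 670.25 - 9.5P.
670.25 - 9.5P = -25.25 + 4.5P gives seller price Ps = 1391/28; buyers pay Pb = 1391/28 + 13 = 1755/28.
New quantity: Q = 793.75 − 9.5(1755/28) = 11105/56.
DWL = ½ × 13 × (238 − 11105/56) = 28899/112.

Deadweight loss = 28899/112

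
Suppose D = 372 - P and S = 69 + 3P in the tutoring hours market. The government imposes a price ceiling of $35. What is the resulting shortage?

Equilibrium price would be P* = 75.75, so the ceiling at 35 binds.
At P = 35: D = 372 − 1(35) = 337, S = 69 + 3(35) = 174.
Shortage = 337 − 174 = 163.

Shortage = 163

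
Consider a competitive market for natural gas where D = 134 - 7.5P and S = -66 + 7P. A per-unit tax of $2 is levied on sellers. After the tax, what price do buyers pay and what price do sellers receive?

Buyers pay 428/29, sellers receive 370/29

Pre-tax equilibrium: P* = 400/29, Q* = 886/29.
Tax on sellers shifts supply to S = -66 + 7(P − 2) = -80 + 7P.
134 - 7.5P = -80 + 7P gives buyer price Pb = 428/29; sellers receive Ps = 428/29 − 2 = 370/29.
New quantity: Q = 134 − 7.5(428/29) = 676/29.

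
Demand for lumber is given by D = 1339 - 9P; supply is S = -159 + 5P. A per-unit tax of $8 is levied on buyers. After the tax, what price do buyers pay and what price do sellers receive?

Pre-tax equilibrium: P* = 107, Q* = 376.
Tax on buyers shifts demand to D = 1339 − 9(P + 8) = 1267 - 9P.
1267 - 9P = -159 + 5P gives seller price Ps = 713/7; buyers pay Pb = 713/7 + 8 = 769/7.
New quantity: Q = 1339 − 9(769/7) = 2452/7.

Buyers pay 769/7, sellers receive 713/7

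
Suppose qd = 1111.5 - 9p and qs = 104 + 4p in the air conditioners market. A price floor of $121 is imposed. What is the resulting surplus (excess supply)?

Surplus = 565.5

Equilibrium price would be p* = 77.5, so the floor at 121 binds.
At p = 121: qd = 22.5, qs = 588.
Surplus = 588 − 22.5 = 565.5.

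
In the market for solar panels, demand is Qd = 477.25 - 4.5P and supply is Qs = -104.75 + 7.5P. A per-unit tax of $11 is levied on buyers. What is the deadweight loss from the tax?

Pre-tax equilibrium: P* = 48.5, Q* = 259.
Tax on buyers shifts demand to Qd = 477.25 − 4.5(P + 11) = 427.75 - 4.5P.
427.75 - 4.5P = -104.75 + 7.5P gives seller price Ps = 44.375; buyers pay Pb = 44.375 + 11 = 55.375.
New quantity: Q = 477.25 − 4.5(55.375) = 228.0625.
DWL = ½ × 11 × (259 − 228.0625) = 170.15625.

Deadweight loss = 170.15625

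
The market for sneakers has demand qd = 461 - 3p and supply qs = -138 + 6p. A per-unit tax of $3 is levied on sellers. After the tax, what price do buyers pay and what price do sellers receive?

Pre-tax equilibrium: p* = 599/9, q* = 784/3.
Tax on sellers shifts supply to qs = -138 + 6(p − 3) = -156 + 6p.
461 - 3p = -156 + 6p gives buyer price pb = 617/9; sellers receive ps = 617/9 − 3 = 590/9.
New quantity: q = 461 − 3(617/9) = 766/3.

Buyers pay 617/9, sellers receive 590/9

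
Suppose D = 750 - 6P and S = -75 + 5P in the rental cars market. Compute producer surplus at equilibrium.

Equilibrium: 750 - 6P = -75 + 5P gives P* = 75, Q* = 300.
Supply starts at P = 15 (where S = 0).
PS = ½(75 − 15)(300) = 9000.

Producer surplus = 9000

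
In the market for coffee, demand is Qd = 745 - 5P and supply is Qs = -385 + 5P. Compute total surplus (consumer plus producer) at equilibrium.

Total surplus = 6480

Equilibrium: 745 - 5P = -385 + 5P gives P* = 113, Q* = 180.
Demand choke price: P = 149; supply starts at P = 77.
CS = ½(149 − 113)(180) = 3240; PS = ½(113 − 77)(180) = 3240.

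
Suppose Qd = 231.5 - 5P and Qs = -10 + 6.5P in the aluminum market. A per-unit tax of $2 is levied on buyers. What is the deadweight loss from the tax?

Deadweight loss = 130/23

Pre-tax equilibrium: P* = 21, Q* = 126.5.
Tax on buyers shifts demand to Qd = 231.5 − 5(P + 2) = 221.5 - 5P.
221.5 - 5P = -10 + 6.5P gives seller price Ps = 463/23; buyers pay Pb = 463/23 + 2 = 509/23.
New quantity: Q = 231.5 − 5(509/23) = 5559/46.
DWL = ½ × 2 × (126.5 − 5559/46) = 130/23.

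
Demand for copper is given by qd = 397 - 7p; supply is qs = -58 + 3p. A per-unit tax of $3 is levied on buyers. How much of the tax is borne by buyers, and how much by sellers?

Buyers bear $0.9, sellers bear $2.1

Pre-tax equilibrium: p* = 45.5, q* = 78.5.
Tax on buyers shifts demand to qd = 397 − 7(p + 3) = 376 - 7p.
376 - 7p = -58 + 3p gives seller price ps = 43.4; buyers pay pb = 43.4 + 3 = 46.4.
New quantity: q = 397 − 7(46.4) = 72.2.
Buyer burden = 46.4 − 45.5 = 0.9; seller burden = 45.5 − 43.4 = 2.1.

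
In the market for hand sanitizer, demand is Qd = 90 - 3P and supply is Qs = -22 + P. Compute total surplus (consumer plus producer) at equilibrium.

Total surplus = 24

Equilibrium: 90 - 3P = -22 + P gives P* = 28, Q* = 6.
Demand choke price: P = 30; supply starts at P = 22.
CS = ½(30 − 28)(6) = 6; PS = ½(28 − 22)(6) = 18.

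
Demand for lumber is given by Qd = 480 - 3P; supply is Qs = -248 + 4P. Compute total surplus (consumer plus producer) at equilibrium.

Total surplus = 8232

Equilibrium: 480 - 3P = -248 + 4P gives P* = 104, Q* = 168.
Demand choke price: P = 160; supply starts at P = 62.
CS = ½(160 − 104)(168) = 4704; PS = ½(104 − 62)(168) = 3528.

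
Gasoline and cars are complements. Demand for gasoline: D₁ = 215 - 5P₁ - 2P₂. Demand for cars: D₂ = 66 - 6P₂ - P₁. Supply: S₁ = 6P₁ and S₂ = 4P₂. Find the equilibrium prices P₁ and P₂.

Market 1: 215 - 5P₁ - 2P₂ = 6P₁ → 11P₁ + 2P₂ = 215.
Market 2: 10P₂ + P₁ = 66.
Eliminating P₂: 10×(1) − 2×(2) gives 108P₁ = 2018, so P₁ = 1009/54.
Back-substitute into (2): P₂ = (66 − 1×1009/54) / 10 = 511/108.

P₁ = 1009/54, P₂ = 511/108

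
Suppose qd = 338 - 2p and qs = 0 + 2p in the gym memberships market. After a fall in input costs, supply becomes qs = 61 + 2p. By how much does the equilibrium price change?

Original equilibrium: p* = 84.5, q* = 169.
New equilibrium: 338 - 2p = 61 + 2p, so 277 = 4p and p' = 69.25; q' = 338 − 2(69.25) = 199.5.
Change in price: 69.25 − 84.5 = -15.25.

Δp = -15.25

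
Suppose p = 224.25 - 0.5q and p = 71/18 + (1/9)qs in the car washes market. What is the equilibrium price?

p* = 44

Set the two price expressions equal: 224.25 - 0.5q = 71/18 + (1/9)q.
7931/36 = (11/18)q, so q* = 360.5.
p* = 224.25 − (0.5)(360.5) = 44.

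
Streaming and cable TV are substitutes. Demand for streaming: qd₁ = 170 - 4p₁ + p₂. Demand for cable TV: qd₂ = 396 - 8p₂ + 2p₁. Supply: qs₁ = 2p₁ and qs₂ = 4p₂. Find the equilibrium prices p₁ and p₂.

p₁ = 34.8, p₂ = 38.8

Market 1: 170 - 4p₁ + p₂ = 2p₁ → 6p₁ - p₂ = 170.
Market 2: 12p₂ - 2p₁ = 396.
Eliminating p₂: 12×(1) + 1×(2) gives 70p₁ = 2436, so p₁ = 34.8.
Back-substitute into (2): p₂ = (396 + 2×34.8) / 12 = 38.8.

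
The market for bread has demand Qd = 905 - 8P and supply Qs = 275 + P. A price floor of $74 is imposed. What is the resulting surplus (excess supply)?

Equilibrium price would be P* = 70, so the floor at 74 binds.
At P = 74: Qd = 313, Qs = 349.
Surplus = 349 − 313 = 36.

Surplus = 36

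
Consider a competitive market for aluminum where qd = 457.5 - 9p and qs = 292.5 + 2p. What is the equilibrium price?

Set qd = qs: 457.5 - 9p = 292.5 + 2p.
165 = 11p, so p* = 15.
q* = 457.5 − 9(15) = 322.5.

p* = 15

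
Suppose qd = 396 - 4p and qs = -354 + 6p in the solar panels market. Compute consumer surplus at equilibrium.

Equilibrium: 396 - 4p = -354 + 6p gives p* = 75, q* = 96.
Demand choke price (qd = 0): p = 99.
CS = ½(99 − 75)(96) = 1152.

Consumer surplus = 1152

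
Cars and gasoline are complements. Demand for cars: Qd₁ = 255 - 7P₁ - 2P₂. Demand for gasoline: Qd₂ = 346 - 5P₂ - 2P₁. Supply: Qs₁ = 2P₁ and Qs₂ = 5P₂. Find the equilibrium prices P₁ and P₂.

P₁ = 929/43, P₂ = 1302/43

Market 1: 255 - 7P₁ - 2P₂ = 2P₁ → 9P₁ + 2P₂ = 255.
Market 2: 10P₂ + 2P₁ = 346.
Eliminating P₂: 10×(1) − 2×(2) gives 86P₁ = 1858, so P₁ = 929/43.
Back-substitute into (2): P₂ = (346 − 2×929/43) / 10 = 1302/43.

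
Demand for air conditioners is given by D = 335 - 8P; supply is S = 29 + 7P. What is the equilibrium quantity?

Set D = S: 335 - 8P = 29 + 7P.
306 = 15P, so P* = 20.4.
Q* = 335 − 8(20.4) = 171.8.

Q* = 171.8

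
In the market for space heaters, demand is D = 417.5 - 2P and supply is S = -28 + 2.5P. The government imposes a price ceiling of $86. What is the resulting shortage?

Shortage = 58.5

Equilibrium price would be P* = 99, so the ceiling at 86 binds.
At P = 86: D = 417.5 − 2(86) = 245.5, S = -28 + 2.5(86) = 187.
Shortage = 245.5 − 187 = 58.5.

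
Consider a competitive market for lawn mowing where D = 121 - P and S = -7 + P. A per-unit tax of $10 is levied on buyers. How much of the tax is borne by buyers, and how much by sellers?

Buyers bear $5, sellers bear $5

Pre-tax equilibrium: P* = 64, Q* = 57.
Tax on buyers shifts demand to D = 121 − 1(P + 10) = 111 - P.
111 - P = -7 + P gives seller price Ps = 59; buyers pay Pb = 59 + 10 = 69.
New quantity: Q = 121 − 1(69) = 52.
Buyer burden = 69 − 64 = 5; seller burden = 64 − 59 = 5.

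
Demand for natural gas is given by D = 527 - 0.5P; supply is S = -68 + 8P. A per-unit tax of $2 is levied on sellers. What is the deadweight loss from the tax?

Pre-tax equilibrium: P* = 70, Q* = 492.
Tax on sellers shifts supply to S = -68 + 8(P − 2) = -84 + 8P.
527 - 0.5P = -84 + 8P gives buyer price Pb = 1222/17; sellers receive Ps = 1222/17 − 2 = 1188/17.
New quantity: Q = 527 − 0.5(1222/17) = 8348/17.
DWL = ½ × 2 × (492 − 8348/17) = 16/17.

Deadweight loss = 16/17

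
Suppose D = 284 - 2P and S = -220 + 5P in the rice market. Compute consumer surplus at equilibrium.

Consumer surplus = 4900

Equilibrium: 284 - 2P = -220 + 5P gives P* = 72, Q* = 140.
Demand choke price (D = 0): P = 142.
CS = ½(142 − 72)(140) = 4900.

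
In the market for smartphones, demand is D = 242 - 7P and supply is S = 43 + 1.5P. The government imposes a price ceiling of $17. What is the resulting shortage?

Shortage = 54.5

Equilibrium price would be P* = 398/17, so the ceiling at 17 binds.
At P = 17: D = 242 − 7(17) = 123, S = 43 + 1.5(17) = 68.5.
Shortage = 123 − 68.5 = 54.5.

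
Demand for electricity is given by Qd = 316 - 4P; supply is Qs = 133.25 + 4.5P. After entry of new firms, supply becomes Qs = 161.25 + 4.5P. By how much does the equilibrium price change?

Original equilibrium: P* = 21.5, Q* = 230.
New equilibrium: 316 - 4P = 161.25 + 4.5P, so 154.75 = 8.5P and P' = 619/34; Q' = 316 − 4(619/34) = 4134/17.
Change in price: 619/34 − 21.5 = -56/17.

ΔP = -56/17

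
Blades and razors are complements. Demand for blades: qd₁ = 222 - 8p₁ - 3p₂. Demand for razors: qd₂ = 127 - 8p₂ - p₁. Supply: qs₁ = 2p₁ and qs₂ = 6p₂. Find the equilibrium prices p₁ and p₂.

Market 1: 222 - 8p₁ - 3p₂ = 2p₁ → 10p₁ + 3p₂ = 222.
Market 2: 14p₂ + p₁ = 127.
Eliminating p₂: 14×(1) − 3×(2) gives 137p₁ = 2727, so p₁ = 2727/137.
Back-substitute into (2): p₂ = (127 − 1×2727/137) / 14 = 1048/137.

p₁ = 2727/137, p₂ = 1048/137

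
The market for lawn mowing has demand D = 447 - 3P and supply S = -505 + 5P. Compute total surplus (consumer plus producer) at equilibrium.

Total surplus = 2160

Equilibrium: 447 - 3P = -505 + 5P gives P* = 119, Q* = 90.
Demand choke price: P = 149; supply starts at P = 101.
CS = ½(149 − 119)(90) = 1350; PS = ½(119 − 101)(90) = 810.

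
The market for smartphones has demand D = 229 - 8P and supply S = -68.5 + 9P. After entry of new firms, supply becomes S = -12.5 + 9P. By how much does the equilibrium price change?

ΔP = -56/17

Original equilibrium: P* = 17.5, Q* = 89.
New equilibrium: 229 - 8P = -12.5 + 9P, so 241.5 = 17P and P' = 483/34; Q' = 229 − 8(483/34) = 1961/17.
Change in price: 483/34 − 17.5 = -56/17.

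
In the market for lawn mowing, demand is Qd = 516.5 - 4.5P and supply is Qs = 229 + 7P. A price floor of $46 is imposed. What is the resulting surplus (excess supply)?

Equilibrium price would be P* = 25, so the floor at 46 binds.
At P = 46: Qd = 309.5, Qs = 551.
Surplus = 551 − 309.5 = 241.5.

Surplus = 241.5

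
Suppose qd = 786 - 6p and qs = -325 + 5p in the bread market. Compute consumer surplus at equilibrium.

Equilibrium: 786 - 6p = -325 + 5p gives p* = 101, q* = 180.
Demand choke price (qd = 0): p = 131.
CS = ½(131 − 101)(180) = 2700.

Consumer surplus = 2700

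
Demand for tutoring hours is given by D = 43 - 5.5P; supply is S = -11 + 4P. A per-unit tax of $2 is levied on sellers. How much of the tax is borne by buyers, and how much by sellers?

Pre-tax equilibrium: P* = 108/19, Q* = 223/19.
Tax on sellers shifts supply to S = -11 + 4(P − 2) = -19 + 4P.
43 - 5.5P = -19 + 4P gives buyer price Pb = 124/19; sellers receive Ps = 124/19 − 2 = 86/19.
New quantity: Q = 43 − 5.5(124/19) = 135/19.
Buyer burden = 124/19 − 108/19 = 16/19; seller burden = 108/19 − 86/19 = 22/19.

Buyers bear 16/19, sellers bear 22/19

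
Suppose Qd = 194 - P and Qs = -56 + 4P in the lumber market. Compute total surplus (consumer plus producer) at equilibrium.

Equilibrium: 194 - P = -56 + 4P gives P* = 50, Q* = 144.
Demand choke price: P = 194; supply starts at P = 14.
CS = ½(194 − 50)(144) = 10368; PS = ½(50 − 14)(144) = 2592.

Total surplus = 12960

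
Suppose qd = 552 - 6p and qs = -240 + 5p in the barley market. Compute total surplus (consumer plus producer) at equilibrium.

Equilibrium: 552 - 6p = -240 + 5p gives p* = 72, q* = 120.
Demand choke price: p = 92; supply starts at p = 48.
CS = ½(92 − 72)(120) = 1200; PS = ½(72 − 48)(120) = 1440.

Total surplus = 2640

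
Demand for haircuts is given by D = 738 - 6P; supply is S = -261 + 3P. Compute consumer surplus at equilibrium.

Consumer surplus = 432

Equilibrium: 738 - 6P = -261 + 3P gives P* = 111, Q* = 72.
Demand choke price (D = 0): P = 123.
CS = ½(123 − 111)(72) = 432.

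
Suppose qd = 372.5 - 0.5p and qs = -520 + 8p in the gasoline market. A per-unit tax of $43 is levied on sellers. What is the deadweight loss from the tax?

Deadweight loss = 7396/17

Pre-tax equilibrium: p* = 105, q* = 320.
Tax on sellers shifts supply to qs = -520 + 8(p − 43) = -864 + 8p.
372.5 - 0.5p = -864 + 8p gives buyer price pb = 2473/17; sellers receive ps = 2473/17 − 43 = 1742/17.
New quantity: q = 372.5 − 0.5(2473/17) = 5096/17.
DWL = ½ × 43 × (320 − 5096/17) = 7396/17.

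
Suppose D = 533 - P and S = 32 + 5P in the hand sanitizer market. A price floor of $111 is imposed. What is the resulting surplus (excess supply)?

Surplus = 165

Equilibrium price would be P* = 83.5, so the floor at 111 binds.
At P = 111: D = 422, S = 587.
Surplus = 587 − 422 = 165.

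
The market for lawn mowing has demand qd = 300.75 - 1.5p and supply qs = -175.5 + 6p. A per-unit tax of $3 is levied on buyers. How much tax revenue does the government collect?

Tax revenue = 605.7

Pre-tax equilibrium: p* = 63.5, q* = 205.5.
Tax on buyers shifts demand to qd = 300.75 − 1.5(p + 3) = 296.25 - 1.5p.
296.25 - 1.5p = -175.5 + 6p gives seller price ps = 62.9; buyers pay pb = 62.9 + 3 = 65.9.
New quantity: q = 300.75 − 1.5(65.9) = 201.9.
Revenue = 3 × 201.9 = 605.7.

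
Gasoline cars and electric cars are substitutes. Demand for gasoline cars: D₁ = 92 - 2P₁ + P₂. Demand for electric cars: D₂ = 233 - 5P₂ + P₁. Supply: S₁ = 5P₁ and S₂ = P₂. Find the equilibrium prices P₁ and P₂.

Market 1: 92 - 2P₁ + P₂ = 5P₁ → 7P₁ - P₂ = 92.
Market 2: 6P₂ - P₁ = 233.
Eliminating P₂: 6×(1) + 1×(2) gives 41P₁ = 785, so P₁ = 785/41.
Back-substitute into (2): P₂ = (233 + 1×785/41) / 6 = 1723/41.

P₁ = 785/41, P₂ = 1723/41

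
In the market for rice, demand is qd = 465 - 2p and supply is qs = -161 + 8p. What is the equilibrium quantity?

Set qd = qs: 465 - 2p = -161 + 8p.
626 = 10p, so p* = 62.6.
q* = 465 − 2(62.6) = 339.8.

q* = 339.8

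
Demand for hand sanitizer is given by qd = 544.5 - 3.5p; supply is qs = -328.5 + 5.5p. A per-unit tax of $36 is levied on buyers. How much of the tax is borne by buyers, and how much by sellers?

Pre-tax equilibrium: p* = 97, q* = 205.
Tax on buyers shifts demand to qd = 544.5 − 3.5(p + 36) = 418.5 - 3.5p.
418.5 - 3.5p = -328.5 + 5.5p gives seller price ps = 83; buyers pay pb = 83 + 36 = 119.
New quantity: q = 544.5 − 3.5(119) = 128.
Buyer burden = 119 − 97 = 22; seller burden = 97 − 83 = 14.

Buyers bear $22, sellers bear $14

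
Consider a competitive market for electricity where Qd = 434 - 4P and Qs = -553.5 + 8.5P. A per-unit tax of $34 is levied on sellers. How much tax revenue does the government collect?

Pre-tax equilibrium: P* = 79, Q* = 118.
Tax on sellers shifts supply to Qs = -553.5 + 8.5(P − 34) = -842.5 + 8.5P.
434 - 4P = -842.5 + 8.5P gives buyer price Pb = 102.12; sellers receive Ps = 102.12 − 34 = 68.12.
New quantity: Q = 434 − 4(102.12) = 25.52.
Revenue = 34 × 25.52 = 867.68.

Tax revenue = 867.68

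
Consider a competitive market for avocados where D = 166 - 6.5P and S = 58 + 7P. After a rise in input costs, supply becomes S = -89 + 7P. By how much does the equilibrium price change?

ΔP = 98/9

Original equilibrium: P* = 8, Q* = 114.
New equilibrium: 166 - 6.5P = -89 + 7P, so 255 = 13.5P and P' = 170/9; Q' = 166 − 6.5(170/9) = 389/9.
Change in price: 170/9 − 8 = 98/9.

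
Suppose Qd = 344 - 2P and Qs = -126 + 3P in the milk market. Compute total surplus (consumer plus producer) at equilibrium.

Equilibrium: 344 - 2P = -126 + 3P gives P* = 94, Q* = 156.
Demand choke price: P = 172; supply starts at P = 42.
CS = ½(172 − 94)(156) = 6084; PS = ½(94 − 42)(156) = 4056.

Total surplus = 10140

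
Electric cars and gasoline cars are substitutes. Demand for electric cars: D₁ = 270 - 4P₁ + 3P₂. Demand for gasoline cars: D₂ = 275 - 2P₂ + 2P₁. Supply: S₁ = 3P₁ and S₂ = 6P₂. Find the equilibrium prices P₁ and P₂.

P₁ = 59.7, P₂ = 49.3

Market 1: 270 - 4P₁ + 3P₂ = 3P₁ → 7P₁ - 3P₂ = 270.
Market 2: 8P₂ - 2P₁ = 275.
Eliminating P₂: 8×(1) + 3×(2) gives 50P₁ = 2985, so P₁ = 59.7.
Back-substitute into (2): P₂ = (275 + 2×59.7) / 8 = 49.3.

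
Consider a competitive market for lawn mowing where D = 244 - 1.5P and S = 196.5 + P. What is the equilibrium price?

Set D = S: 244 - 1.5P = 196.5 + P.
47.5 = 2.5P, so P* = 19.
Q* = 244 − 1.5(19) = 215.5.

P* = 19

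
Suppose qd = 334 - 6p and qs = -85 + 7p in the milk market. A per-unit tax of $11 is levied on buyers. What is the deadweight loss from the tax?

Deadweight loss = 2541/13

Pre-tax equilibrium: p* = 419/13, q* = 1828/13.
Tax on buyers shifts demand to qd = 334 − 6(p + 11) = 268 - 6p.
268 - 6p = -85 + 7p gives seller price ps = 353/13; buyers pay pb = 353/13 + 11 = 496/13.
New quantity: q = 334 − 6(496/13) = 1366/13.
DWL = ½ × 11 × (1828/13 − 1366/13) = 2541/13.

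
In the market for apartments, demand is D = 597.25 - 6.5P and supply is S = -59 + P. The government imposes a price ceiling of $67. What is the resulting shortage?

Equilibrium price would be P* = 87.5, so the ceiling at 67 binds.
At P = 67: D = 597.25 − 6.5(67) = 161.75, S = -59 + 1(67) = 8.
Shortage = 161.75 − 8 = 153.75.

Shortage = 153.75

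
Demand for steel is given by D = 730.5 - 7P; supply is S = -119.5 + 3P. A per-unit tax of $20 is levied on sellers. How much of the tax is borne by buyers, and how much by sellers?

Pre-tax equilibrium: P* = 85, Q* = 135.5.
Tax on sellers shifts supply to S = -119.5 + 3(P − 20) = -179.5 + 3P.
730.5 - 7P = -179.5 + 3P gives buyer price Pb = 91; sellers receive Ps = 91 − 20 = 71.
New quantity: Q = 730.5 − 7(91) = 93.5.
Buyer burden = 91 − 85 = 6; seller burden = 85 − 71 = 14.

Buyers bear $6, sellers bear $14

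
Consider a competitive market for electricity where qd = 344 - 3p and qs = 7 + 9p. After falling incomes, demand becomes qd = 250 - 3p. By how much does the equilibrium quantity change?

Original equilibrium: p* = 337/12, q* = 259.75.
New equilibrium: 250 - 3p = 7 + 9p, so 243 = 12p and p' = 20.25; q' = 250 − 3(20.25) = 189.25.
Change in quantity: 189.25 − 259.75 = -70.5.

Δq = -70.5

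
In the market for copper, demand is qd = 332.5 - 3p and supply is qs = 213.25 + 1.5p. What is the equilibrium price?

Set qd = qs: 332.5 - 3p = 213.25 + 1.5p.
119.25 = 4.5p, so p* = 26.5.
q* = 332.5 − 3(26.5) = 253.

p* = 26.5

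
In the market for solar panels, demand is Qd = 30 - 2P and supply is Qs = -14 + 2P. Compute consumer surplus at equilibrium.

Equilibrium: 30 - 2P = -14 + 2P gives P* = 11, Q* = 8.
Demand choke price (Qd = 0): P = 15.
CS = ½(15 − 11)(8) = 16.

Consumer surplus = 16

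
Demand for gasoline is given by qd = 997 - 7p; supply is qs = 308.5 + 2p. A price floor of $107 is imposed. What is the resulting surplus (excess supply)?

Equilibrium price would be p* = 76.5, so the floor at 107 binds.
At p = 107: qd = 248, qs = 522.5.
Surplus = 522.5 − 248 = 274.5.

Surplus = 274.5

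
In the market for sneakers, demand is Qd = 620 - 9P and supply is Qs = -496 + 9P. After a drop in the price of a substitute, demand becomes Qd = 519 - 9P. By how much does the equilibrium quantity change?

ΔQ = -50.5

Original equilibrium: P* = 62, Q* = 62.
New equilibrium: 519 - 9P = -496 + 9P, so 1015 = 18P and P' = 1015/18; Q' = 519 − 9(1015/18) = 11.5.
Change in quantity: 11.5 − 62 = -50.5.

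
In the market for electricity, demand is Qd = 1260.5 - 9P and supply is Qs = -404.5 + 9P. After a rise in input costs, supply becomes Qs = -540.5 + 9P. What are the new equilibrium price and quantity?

P' = 1801/18, Q' = 360

Original equilibrium: P* = 92.5, Q* = 428.
New equilibrium: 1260.5 - 9P = -540.5 + 9P, so 1801 = 18P and P' = 1801/18; Q' = 1260.5 − 9(1801/18) = 360.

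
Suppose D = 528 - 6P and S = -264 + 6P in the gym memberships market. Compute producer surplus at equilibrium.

Producer surplus = 1452

Equilibrium: 528 - 6P = -264 + 6P gives P* = 66, Q* = 132.
Supply starts at P = 44 (where S = 0).
PS = ½(66 − 44)(132) = 1452.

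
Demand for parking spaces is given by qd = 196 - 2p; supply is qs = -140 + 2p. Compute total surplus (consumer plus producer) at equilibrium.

Total surplus = 392

Equilibrium: 196 - 2p = -140 + 2p gives p* = 84, q* = 28.
Demand choke price: p = 98; supply starts at p = 70.
CS = ½(98 − 84)(28) = 196; PS = ½(84 − 70)(28) = 196.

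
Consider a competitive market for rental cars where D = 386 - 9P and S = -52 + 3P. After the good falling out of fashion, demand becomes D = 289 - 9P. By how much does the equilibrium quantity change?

ΔQ = -24.25

Original equilibrium: P* = 36.5, Q* = 57.5.
New equilibrium: 289 - 9P = -52 + 3P, so 341 = 12P and P' = 341/12; Q' = 289 − 9(341/12) = 33.25.
Change in quantity: 33.25 − 57.5 = -24.25.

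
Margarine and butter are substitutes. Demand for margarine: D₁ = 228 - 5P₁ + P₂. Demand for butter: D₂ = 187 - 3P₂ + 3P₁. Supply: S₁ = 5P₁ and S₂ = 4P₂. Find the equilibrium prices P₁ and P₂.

Market 1: 228 - 5P₁ + P₂ = 5P₁ → 10P₁ - P₂ = 228.
Market 2: 7P₂ - 3P₁ = 187.
Eliminating P₂: 7×(1) + 1×(2) gives 67P₁ = 1783, so P₁ = 1783/67.
Back-substitute into (2): P₂ = (187 + 3×1783/67) / 7 = 2554/67.

P₁ = 1783/67, P₂ = 2554/67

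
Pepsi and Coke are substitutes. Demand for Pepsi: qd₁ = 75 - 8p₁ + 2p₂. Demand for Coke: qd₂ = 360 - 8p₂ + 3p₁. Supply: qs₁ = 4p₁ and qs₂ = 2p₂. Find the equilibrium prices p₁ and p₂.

p₁ = 245/19, p₂ = 1515/38

Market 1: 75 - 8p₁ + 2p₂ = 4p₁ → 12p₁ - 2p₂ = 75.
Market 2: 10p₂ - 3p₁ = 360.
Eliminating p₂: 10×(1) + 2×(2) gives 114p₁ = 1470, so p₁ = 245/19.
Back-substitute into (2): p₂ = (360 + 3×245/19) / 10 = 1515/38.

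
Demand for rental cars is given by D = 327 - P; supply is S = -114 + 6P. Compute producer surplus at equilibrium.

Equilibrium: 327 - P = -114 + 6P gives P* = 63, Q* = 264.
Supply starts at P = 19 (where S = 0).
PS = ½(63 − 19)(264) = 5808.

Producer surplus = 5808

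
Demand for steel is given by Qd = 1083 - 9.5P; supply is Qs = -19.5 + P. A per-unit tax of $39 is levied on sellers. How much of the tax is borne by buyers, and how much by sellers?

Pre-tax equilibrium: P* = 105, Q* = 85.5.
Tax on sellers shifts supply to Qs = -19.5 + 1(P − 39) = -58.5 + P.
1083 - 9.5P = -58.5 + P gives buyer price Pb = 761/7; sellers receive Ps = 761/7 − 39 = 488/7.
New quantity: Q = 1083 − 9.5(761/7) = 703/14.
Buyer burden = 761/7 − 105 = 26/7; seller burden = 105 − 488/7 = 247/7.

Buyers bear 26/7, sellers bear 247/7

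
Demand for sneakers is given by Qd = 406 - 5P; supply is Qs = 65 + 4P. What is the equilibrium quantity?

Set Qd = Qs: 406 - 5P = 65 + 4P.
341 = 9P, so P* = 341/9.
Q* = 406 − 5(341/9) = 1949/9.

Q* = 1949/9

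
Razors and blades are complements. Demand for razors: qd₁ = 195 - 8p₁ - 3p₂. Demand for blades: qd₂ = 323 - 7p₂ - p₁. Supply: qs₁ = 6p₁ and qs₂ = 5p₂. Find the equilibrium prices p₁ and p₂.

Market 1: 195 - 8p₁ - 3p₂ = 6p₁ → 14p₁ + 3p₂ = 195.
Market 2: 12p₂ + p₁ = 323.
Eliminating p₂: 12×(1) − 3×(2) gives 165p₁ = 1371, so p₁ = 457/55.
Back-substitute into (2): p₂ = (323 − 1×457/55) / 12 = 4327/165.

p₁ = 457/55, p₂ = 4327/165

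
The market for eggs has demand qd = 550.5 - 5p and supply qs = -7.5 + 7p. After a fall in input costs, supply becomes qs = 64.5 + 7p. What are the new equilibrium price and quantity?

p' = 40.5, q' = 348

Original equilibrium: p* = 46.5, q* = 318.
New equilibrium: 550.5 - 5p = 64.5 + 7p, so 486 = 12p and p' = 40.5; q' = 550.5 − 5(40.5) = 348.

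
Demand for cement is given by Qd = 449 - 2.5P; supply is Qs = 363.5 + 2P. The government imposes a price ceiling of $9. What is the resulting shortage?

Equilibrium price would be P* = 19, so the ceiling at 9 binds.
At P = 9: Qd = 449 − 2.5(9) = 426.5, Qs = 363.5 + 2(9) = 381.5.
Shortage = 426.5 − 381.5 = 45.

Shortage = 45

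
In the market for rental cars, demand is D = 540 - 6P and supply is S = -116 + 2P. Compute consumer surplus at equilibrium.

Equilibrium: 540 - 6P = -116 + 2P gives P* = 82, Q* = 48.
Demand choke price (D = 0): P = 90.
CS = ½(90 − 82)(48) = 192.

Consumer surplus = 192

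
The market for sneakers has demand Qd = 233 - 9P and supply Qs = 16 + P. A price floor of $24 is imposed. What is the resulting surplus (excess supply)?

Equilibrium price would be P* = 21.7, so the floor at 24 binds.
At P = 24: Qd = 17, Qs = 40.
Surplus = 40 − 17 = 23.

Surplus = 23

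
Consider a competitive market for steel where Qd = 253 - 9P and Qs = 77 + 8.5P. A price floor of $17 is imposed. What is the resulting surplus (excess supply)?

Surplus = 121.5

Equilibrium price would be P* = 352/35, so the floor at 17 binds.
At P = 17: Qd = 100, Qs = 221.5.
Surplus = 221.5 − 100 = 121.5.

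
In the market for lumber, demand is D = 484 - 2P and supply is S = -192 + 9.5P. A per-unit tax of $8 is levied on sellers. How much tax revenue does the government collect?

Pre-tax equilibrium: P* = 1352/23, Q* = 8428/23.
Tax on sellers shifts supply to S = -192 + 9.5(P − 8) = -268 + 9.5P.
484 - 2P = -268 + 9.5P gives buyer price Pb = 1504/23; sellers receive Ps = 1504/23 − 8 = 1320/23.
New quantity: Q = 484 − 2(1504/23) = 8124/23.
Revenue = 8 × 8124/23 = 64992/23.

Tax revenue = 64992/23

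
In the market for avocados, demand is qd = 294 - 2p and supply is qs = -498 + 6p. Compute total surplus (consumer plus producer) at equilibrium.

Total surplus = 3072

Equilibrium: 294 - 2p = -498 + 6p gives p* = 99, q* = 96.
Demand choke price: p = 147; supply starts at p = 83.
CS = ½(147 − 99)(96) = 2304; PS = ½(99 − 83)(96) = 768.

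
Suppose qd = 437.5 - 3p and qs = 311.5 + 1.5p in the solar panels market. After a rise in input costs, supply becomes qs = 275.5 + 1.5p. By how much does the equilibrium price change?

Δp = 8

Original equilibrium: p* = 28, q* = 353.5.
New equilibrium: 437.5 - 3p = 275.5 + 1.5p, so 162 = 4.5p and p' = 36; q' = 437.5 − 3(36) = 329.5.
Change in price: 36 − 28 = 8.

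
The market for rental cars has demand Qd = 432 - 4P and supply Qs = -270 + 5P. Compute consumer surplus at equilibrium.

Equilibrium: 432 - 4P = -270 + 5P gives P* = 78, Q* = 120.
Demand choke price (Qd = 0): P = 108.
CS = ½(108 − 78)(120) = 1800.

Consumer surplus = 1800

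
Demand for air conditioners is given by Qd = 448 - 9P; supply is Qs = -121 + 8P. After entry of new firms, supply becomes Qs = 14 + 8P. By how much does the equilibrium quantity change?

ΔQ = 1215/17

Original equilibrium: P* = 569/17, Q* = 2495/17.
New equilibrium: 448 - 9P = 14 + 8P, so 434 = 17P and P' = 434/17; Q' = 448 − 9(434/17) = 3710/17.
Change in quantity: 3710/17 − 2495/17 = 1215/17.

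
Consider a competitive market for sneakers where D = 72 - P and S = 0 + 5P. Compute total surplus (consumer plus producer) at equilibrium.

Total surplus = 2160

Equilibrium: 72 - P = 0 + 5P gives P* = 12, Q* = 60.
Demand choke price: P = 72; supply starts at P = 0.
CS = ½(72 − 12)(60) = 1800; PS = ½(12 − 0)(60) = 360.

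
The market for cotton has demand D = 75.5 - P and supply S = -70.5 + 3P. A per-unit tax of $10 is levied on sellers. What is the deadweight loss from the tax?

Deadweight loss = 37.5

Pre-tax equilibrium: P* = 36.5, Q* = 39.
Tax on sellers shifts supply to S = -70.5 + 3(P − 10) = -100.5 + 3P.
75.5 - P = -100.5 + 3P gives buyer price Pb = 44; sellers receive Ps = 44 − 10 = 34.
New quantity: Q = 75.5 − 1(44) = 31.5.
DWL = ½ × 10 × (39 − 31.5) = 37.5.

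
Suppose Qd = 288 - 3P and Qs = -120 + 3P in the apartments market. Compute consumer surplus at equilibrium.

Equilibrium: 288 - 3P = -120 + 3P gives P* = 68, Q* = 84.
Demand choke price (Qd = 0): P = 96.
CS = ½(96 − 68)(84) = 1176.

Consumer surplus = 1176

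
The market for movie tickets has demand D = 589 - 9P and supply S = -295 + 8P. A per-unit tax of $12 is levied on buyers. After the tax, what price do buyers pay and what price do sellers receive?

Buyers pay 980/17, sellers receive 776/17

Pre-tax equilibrium: P* = 52, Q* = 121.
Tax on buyers shifts demand to D = 589 − 9(P + 12) = 481 - 9P.
481 - 9P = -295 + 8P gives seller price Ps = 776/17; buyers pay Pb = 776/17 + 12 = 980/17.
New quantity: Q = 589 − 9(980/17) = 1193/17.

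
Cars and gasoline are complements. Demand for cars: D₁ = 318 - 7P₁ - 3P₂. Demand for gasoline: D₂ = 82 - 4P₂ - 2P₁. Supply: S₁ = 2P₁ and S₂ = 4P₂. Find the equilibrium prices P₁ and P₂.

Market 1: 318 - 7P₁ - 3P₂ = 2P₁ → 9P₁ + 3P₂ = 318.
Market 2: 8P₂ + 2P₁ = 82.
Eliminating P₂: 8×(1) − 3×(2) gives 66P₁ = 2298, so P₁ = 383/11.
Back-substitute into (2): P₂ = (82 − 2×383/11) / 8 = 17/11.

P₁ = 383/11, P₂ = 17/11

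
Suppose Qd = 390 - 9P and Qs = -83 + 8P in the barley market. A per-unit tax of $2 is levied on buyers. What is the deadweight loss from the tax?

Pre-tax equilibrium: P* = 473/17, Q* = 2373/17.
Tax on buyers shifts demand to Qd = 390 − 9(P + 2) = 372 - 9P.
372 - 9P = -83 + 8P gives seller price Ps = 455/17; buyers pay Pb = 455/17 + 2 = 489/17.
New quantity: Q = 390 − 9(489/17) = 2229/17.
DWL = ½ × 2 × (2373/17 − 2229/17) = 144/17.

Deadweight loss = 144/17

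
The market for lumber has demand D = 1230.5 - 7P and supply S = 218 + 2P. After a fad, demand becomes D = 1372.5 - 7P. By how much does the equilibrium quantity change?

ΔQ = 284/9

Original equilibrium: P* = 112.5, Q* = 443.
New equilibrium: 1372.5 - 7P = 218 + 2P, so 1154.5 = 9P and P' = 2309/18; Q' = 1372.5 − 7(2309/18) = 4271/9.
Change in quantity: 4271/9 − 443 = 284/9.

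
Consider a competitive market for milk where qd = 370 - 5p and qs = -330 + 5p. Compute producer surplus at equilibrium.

Equilibrium: 370 - 5p = -330 + 5p gives p* = 70, q* = 20.
Supply starts at p = 66 (where qs = 0).
PS = ½(70 − 66)(20) = 40.

Producer surplus = 40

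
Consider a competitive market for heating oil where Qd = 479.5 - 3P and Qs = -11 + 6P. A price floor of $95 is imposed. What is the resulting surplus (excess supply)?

Equilibrium price would be P* = 54.5, so the floor at 95 binds.
At P = 95: Qd = 194.5, Qs = 559.
Surplus = 559 − 194.5 = 364.5.

Surplus = 364.5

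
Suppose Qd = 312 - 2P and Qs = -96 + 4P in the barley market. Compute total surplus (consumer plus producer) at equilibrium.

Total surplus = 11616

Equilibrium: 312 - 2P = -96 + 4P gives P* = 68, Q* = 176.
Demand choke price: P = 156; supply starts at P = 24.
CS = ½(156 − 68)(176) = 7744; PS = ½(68 − 24)(176) = 3872.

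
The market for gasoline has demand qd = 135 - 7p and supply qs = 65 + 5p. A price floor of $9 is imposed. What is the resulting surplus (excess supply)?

Equilibrium price would be p* = 35/6, so the floor at 9 binds.
At p = 9: qd = 72, qs = 110.
Surplus = 110 − 72 = 38.

Surplus = 38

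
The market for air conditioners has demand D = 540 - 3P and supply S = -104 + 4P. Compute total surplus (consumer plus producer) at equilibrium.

Equilibrium: 540 - 3P = -104 + 4P gives P* = 92, Q* = 264.
Demand choke price: P = 180; supply starts at P = 26.
CS = ½(180 − 92)(264) = 11616; PS = ½(92 − 26)(264) = 8712.

Total surplus = 20328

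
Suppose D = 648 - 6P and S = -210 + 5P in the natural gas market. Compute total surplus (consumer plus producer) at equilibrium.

Equilibrium: 648 - 6P = -210 + 5P gives P* = 78, Q* = 180.
Demand choke price: P = 108; supply starts at P = 42.
CS = ½(108 − 78)(180) = 2700; PS = ½(78 − 42)(180) = 3240.

Total surplus = 5940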